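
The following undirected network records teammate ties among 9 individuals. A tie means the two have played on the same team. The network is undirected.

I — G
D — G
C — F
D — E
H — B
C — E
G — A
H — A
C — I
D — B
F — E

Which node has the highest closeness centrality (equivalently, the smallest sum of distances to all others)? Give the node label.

D

Farness (sum of distances to all others) for each node — A:18, B:17, C:17, D:13, E:15, F:20, G:14, H:20, I:16.
The smallest farness is 13, for D, so D has the highest closeness.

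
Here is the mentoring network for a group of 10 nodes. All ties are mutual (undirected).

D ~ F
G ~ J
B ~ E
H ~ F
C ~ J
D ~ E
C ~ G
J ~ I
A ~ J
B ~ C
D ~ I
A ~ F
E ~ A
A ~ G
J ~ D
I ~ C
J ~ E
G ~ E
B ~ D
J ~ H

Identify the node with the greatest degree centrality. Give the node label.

J

Degrees — A:4, B:3, C:4, D:5, E:5, F:3, G:4, H:2, I:3, J:7.
The maximum is 7, attained only by J.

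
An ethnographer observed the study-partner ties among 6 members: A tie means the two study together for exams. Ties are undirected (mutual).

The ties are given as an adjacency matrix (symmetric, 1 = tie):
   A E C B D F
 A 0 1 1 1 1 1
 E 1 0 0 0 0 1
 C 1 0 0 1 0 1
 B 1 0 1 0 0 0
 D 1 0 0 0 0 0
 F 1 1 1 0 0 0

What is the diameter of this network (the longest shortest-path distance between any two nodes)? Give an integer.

2

Eccentricity of each node (its greatest distance to any other): A:1, B:2, C:2, D:2, E:2, F:2.
The maximum eccentricity is 2, realized for instance by the pair E–C via E – A – C. So the diameter is 2.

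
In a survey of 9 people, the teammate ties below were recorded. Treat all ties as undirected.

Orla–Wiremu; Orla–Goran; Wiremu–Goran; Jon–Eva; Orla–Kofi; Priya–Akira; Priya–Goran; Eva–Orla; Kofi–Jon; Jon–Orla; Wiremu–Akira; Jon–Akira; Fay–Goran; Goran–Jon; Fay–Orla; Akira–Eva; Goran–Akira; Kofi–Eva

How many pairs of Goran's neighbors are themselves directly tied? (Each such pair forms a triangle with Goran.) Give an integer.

6

Goran's neighbors: Akira, Fay, Jon, Orla, Priya, and Wiremu.
Neighbor pairs that are themselves tied: Goran–Akira–Jon; Goran–Akira–Priya; Goran–Akira–Wiremu; Goran–Fay–Orla; Goran–Jon–Orla; Goran–Orla–Wiremu. Each forms one triangle with Goran, for 6 in total.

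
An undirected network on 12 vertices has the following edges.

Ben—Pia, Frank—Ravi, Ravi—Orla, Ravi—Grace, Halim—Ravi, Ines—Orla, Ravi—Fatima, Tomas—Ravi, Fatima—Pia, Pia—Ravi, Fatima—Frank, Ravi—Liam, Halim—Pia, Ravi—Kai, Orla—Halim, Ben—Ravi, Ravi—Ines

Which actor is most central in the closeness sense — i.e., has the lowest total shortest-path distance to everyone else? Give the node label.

Farness (sum of distances to all others) for each node — Ben:20, Fatima:19, Frank:20, Grace:21, Halim:19, Ines:20, Kai:21, Liam:21, Orla:19, Pia:18, Ravi:11, Tomas:21.
The smallest farness is 11, for Ravi, so Ravi has the highest closeness.

Ravi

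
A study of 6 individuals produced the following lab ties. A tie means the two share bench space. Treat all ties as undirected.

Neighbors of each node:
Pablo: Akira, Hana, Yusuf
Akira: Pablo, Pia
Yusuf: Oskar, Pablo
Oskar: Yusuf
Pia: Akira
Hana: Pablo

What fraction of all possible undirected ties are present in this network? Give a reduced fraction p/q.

There are 5 edges and 6 nodes, so the maximum possible is C(6,2) = 15.
Density = 5/15 = 1/3.

1/3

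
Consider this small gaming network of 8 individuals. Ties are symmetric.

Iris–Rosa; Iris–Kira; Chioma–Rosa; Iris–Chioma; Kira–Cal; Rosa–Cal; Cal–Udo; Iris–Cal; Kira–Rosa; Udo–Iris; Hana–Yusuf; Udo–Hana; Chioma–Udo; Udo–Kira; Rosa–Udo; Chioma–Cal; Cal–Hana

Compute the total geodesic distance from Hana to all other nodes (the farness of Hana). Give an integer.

Distances from Hana: Cal:1, Chioma:2, Iris:2, Kira:2, Rosa:2, Udo:1, Yusuf:1.
Sum = 1 + 2 + 2 + 2 + 2 + 1 + 1 = 11.

11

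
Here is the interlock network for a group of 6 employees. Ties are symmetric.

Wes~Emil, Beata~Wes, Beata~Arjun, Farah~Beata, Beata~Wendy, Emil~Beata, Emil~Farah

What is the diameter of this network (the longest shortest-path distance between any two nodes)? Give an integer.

Eccentricity of each node (its greatest distance to any other): Arjun:2, Beata:1, Emil:2, Farah:2, Wendy:2, Wes:2.
The maximum eccentricity is 2, realized for instance by the pair Farah–Wes via Farah – Beata – Wes. So the diameter is 2.

2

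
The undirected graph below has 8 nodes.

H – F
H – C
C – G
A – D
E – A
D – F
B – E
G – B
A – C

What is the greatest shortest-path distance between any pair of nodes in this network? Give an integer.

4

Eccentricity of each node (its greatest distance to any other): A:2, B:4, C:2, D:3, E:3, F:4, G:3, H:3.
The maximum eccentricity is 4, realized for instance by the pair B–F via B – G – C – H – F. So the diameter is 4.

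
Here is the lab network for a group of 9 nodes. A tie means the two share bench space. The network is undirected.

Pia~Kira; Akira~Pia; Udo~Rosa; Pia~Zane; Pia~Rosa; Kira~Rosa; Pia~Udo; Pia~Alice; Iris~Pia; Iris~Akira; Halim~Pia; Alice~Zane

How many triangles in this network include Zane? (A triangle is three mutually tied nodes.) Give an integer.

1

Zane's neighbors: Alice and Pia.
Neighbor pairs that are themselves tied: Zane–Alice–Pia. Each forms one triangle with Zane, for 1 in total.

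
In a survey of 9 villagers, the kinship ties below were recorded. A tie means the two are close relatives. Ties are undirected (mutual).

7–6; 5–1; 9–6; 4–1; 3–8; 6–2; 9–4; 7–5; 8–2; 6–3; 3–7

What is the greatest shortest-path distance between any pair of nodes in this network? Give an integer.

4

Eccentricity of each node (its greatest distance to any other): 1:4, 2:4, 3:3, 4:4, 5:3, 6:3, 7:3, 8:4, 9:3.
The maximum eccentricity is 4, realized for instance by the pair 8–4 via 8 – 3 – 6 – 9 – 4. So the diameter is 4.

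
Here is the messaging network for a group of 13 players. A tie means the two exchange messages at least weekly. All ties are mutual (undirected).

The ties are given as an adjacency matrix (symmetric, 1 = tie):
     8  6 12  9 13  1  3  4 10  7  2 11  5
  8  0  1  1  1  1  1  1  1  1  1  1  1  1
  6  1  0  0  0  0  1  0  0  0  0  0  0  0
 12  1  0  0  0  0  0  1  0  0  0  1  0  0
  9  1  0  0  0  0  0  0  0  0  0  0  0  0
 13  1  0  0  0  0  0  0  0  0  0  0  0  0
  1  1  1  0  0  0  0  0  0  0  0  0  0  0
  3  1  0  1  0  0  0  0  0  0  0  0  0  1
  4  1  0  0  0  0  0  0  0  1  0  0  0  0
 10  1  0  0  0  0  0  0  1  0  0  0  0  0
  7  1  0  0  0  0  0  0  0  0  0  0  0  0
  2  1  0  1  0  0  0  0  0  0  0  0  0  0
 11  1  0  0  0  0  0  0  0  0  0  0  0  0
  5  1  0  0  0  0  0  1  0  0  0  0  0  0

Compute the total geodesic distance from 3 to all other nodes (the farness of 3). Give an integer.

21

Distances from 3: 1:2, 2:2, 4:2, 5:1, 6:2, 7:2, 8:1, 9:2, 10:2, 11:2, 12:1, 13:2.
Sum = 2 + 2 + 2 + 1 + 2 + 2 + 1 + 2 + 2 + 2 + 1 + 2 = 21.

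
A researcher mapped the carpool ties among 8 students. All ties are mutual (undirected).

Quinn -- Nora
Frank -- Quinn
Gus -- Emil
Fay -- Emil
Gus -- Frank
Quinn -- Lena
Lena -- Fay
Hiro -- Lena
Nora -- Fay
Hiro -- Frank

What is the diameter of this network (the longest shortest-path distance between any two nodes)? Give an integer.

Eccentricity of each node (its greatest distance to any other): Emil:3, Fay:3, Frank:3, Gus:3, Hiro:3, Lena:3, Nora:3, Quinn:3.
The maximum eccentricity is 3, realized for instance by the pair Quinn–Emil via Quinn – Frank – Gus – Emil. So the diameter is 3.

3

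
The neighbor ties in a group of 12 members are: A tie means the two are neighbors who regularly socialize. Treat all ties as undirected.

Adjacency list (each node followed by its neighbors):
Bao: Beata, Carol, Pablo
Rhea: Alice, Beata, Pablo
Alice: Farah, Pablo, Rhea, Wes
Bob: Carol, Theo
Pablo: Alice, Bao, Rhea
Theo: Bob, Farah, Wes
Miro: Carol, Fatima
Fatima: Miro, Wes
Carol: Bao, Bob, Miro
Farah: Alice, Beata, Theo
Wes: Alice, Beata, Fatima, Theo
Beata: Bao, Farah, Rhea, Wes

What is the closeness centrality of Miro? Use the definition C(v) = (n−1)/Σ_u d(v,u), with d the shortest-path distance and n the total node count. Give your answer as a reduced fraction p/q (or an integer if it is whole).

11/28

Distances from Miro: Alice:3, Bao:2, Beata:3, Bob:2, Carol:1, Farah:4, Fatima:1, Pablo:3, Rhea:4, Theo:3, Wes:2. Sum = 28.
n = 12, so closeness = 11/28.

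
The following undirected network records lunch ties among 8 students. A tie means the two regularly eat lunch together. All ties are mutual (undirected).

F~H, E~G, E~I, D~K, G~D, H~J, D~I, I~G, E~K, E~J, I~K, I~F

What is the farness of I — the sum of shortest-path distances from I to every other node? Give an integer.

9

Distances from I: D:1, E:1, F:1, G:1, H:2, J:2, K:1.
Sum = 1 + 1 + 1 + 1 + 2 + 2 + 1 = 9.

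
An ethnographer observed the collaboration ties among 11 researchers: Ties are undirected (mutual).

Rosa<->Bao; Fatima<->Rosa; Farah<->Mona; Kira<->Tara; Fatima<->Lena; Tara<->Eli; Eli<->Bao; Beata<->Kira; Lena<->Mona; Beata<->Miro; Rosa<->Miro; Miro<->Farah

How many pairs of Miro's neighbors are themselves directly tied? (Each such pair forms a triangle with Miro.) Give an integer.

0

Miro's neighbors are Beata, Farah, and Rosa, but none of them are tied to each other, so no triangle contains Miro.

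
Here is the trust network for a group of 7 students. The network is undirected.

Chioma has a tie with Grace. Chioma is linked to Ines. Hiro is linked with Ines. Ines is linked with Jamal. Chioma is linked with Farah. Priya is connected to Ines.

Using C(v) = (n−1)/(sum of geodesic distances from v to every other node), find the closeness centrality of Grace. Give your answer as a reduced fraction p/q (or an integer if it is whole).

3/7

Distances from Grace: Chioma:1, Farah:2, Hiro:3, Ines:2, Jamal:3, Priya:3. Sum = 14.
n = 7, so closeness = 6/14 = 3/7.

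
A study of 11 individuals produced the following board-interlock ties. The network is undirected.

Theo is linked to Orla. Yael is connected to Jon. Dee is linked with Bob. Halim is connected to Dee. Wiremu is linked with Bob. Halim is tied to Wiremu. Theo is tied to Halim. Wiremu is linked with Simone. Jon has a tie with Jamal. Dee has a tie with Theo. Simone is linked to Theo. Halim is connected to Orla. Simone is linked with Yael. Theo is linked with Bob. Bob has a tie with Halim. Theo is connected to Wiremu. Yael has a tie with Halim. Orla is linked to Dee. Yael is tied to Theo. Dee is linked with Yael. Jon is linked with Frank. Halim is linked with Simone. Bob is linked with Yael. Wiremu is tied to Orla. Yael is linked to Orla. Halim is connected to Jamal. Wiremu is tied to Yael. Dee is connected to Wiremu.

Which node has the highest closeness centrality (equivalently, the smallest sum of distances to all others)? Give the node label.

Farness (sum of distances to all others) for each node — Bob:16, Dee:15, Frank:26, Halim:13, Jamal:18, Jon:17, Orla:16, Simone:17, Theo:14, Wiremu:14, Yael:12.
The smallest farness is 12, for Yael, so Yael has the highest closeness.

Yael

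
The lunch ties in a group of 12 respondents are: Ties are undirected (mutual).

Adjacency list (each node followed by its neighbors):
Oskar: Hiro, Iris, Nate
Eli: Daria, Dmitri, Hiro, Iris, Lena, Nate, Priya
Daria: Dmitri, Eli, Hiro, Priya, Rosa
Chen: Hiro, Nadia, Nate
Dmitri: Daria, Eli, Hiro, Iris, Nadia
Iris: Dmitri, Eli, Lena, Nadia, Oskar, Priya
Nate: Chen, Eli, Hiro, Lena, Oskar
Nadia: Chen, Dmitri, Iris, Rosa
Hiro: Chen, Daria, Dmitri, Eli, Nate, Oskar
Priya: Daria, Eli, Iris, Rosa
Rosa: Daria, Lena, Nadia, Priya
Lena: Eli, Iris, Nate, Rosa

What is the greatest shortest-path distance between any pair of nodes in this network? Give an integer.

Eccentricity of each node (its greatest distance to any other): Chen:3, Daria:2, Dmitri:2, Eli:2, Hiro:2, Iris:2, Lena:2, Nadia:2, Nate:2, Oskar:3, Priya:3, Rosa:3.
The maximum eccentricity is 3, realized for instance by the pair Priya–Chen via Priya – Eli – Nate – Chen. So the diameter is 3.

3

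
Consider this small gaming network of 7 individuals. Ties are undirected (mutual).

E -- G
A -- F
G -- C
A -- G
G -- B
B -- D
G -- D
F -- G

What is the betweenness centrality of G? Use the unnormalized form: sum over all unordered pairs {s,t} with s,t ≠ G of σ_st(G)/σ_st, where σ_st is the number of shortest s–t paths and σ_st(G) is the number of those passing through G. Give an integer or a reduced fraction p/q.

Pairs whose geodesics pass through G — B–C: 1; B–A: 1; B–E: 1; B–F: 1; C–A: 1; C–E: 1; C–F: 1; C–D: 1; A–E: 1; A–D: 1; E–F: 1; E–D: 1; F–D: 1.
All other pairs contribute 0.
Summing the contributions gives betweenness(G) = 13.

13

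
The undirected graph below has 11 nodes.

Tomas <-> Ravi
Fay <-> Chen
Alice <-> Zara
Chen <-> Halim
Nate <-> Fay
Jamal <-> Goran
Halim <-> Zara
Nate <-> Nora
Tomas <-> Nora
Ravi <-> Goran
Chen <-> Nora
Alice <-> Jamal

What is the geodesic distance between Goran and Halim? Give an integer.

4

One shortest route is Goran – Jamal – Alice – Zara – Halim, which uses 4 edges, and at distance 3 from Goran we only reach {Nora, Zara}, which does not include Halim. So d(Goran,Halim) = 4.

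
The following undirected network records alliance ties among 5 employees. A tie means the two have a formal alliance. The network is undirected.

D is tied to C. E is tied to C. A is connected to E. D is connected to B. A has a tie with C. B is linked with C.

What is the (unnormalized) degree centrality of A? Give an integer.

A is directly tied to C and E. That is 2 neighbors, so the degree of A is 2.

2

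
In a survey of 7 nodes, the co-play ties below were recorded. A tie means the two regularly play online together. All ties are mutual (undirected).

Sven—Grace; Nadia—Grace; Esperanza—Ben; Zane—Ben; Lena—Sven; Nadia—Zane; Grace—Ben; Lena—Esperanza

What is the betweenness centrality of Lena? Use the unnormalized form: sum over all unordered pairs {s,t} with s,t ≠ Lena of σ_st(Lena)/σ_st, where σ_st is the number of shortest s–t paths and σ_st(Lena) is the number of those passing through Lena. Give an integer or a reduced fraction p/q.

1

Pairs whose geodesics pass through Lena — Esperanza–Sven: 1.
All other pairs contribute 0.
Summing the contributions gives betweenness(Lena) = 1.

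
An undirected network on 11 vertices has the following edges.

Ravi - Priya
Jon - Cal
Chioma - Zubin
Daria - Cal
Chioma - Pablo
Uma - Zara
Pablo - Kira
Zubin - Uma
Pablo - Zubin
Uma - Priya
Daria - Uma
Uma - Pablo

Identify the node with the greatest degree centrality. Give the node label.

Degrees — Cal:2, Chioma:2, Daria:2, Jon:1, Kira:1, Pablo:4, Priya:2, Ravi:1, Uma:5, Zara:1, Zubin:3.
The maximum is 5, attained only by Uma.

Uma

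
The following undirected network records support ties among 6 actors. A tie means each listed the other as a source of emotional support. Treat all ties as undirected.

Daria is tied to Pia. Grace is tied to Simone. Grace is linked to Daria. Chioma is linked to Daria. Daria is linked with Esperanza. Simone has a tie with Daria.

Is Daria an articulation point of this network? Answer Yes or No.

Yes

Removing Daria leaves {Grace and Simone} with no path to {Esperanza}, so the network splits into 4 components. Daria is a cut vertex.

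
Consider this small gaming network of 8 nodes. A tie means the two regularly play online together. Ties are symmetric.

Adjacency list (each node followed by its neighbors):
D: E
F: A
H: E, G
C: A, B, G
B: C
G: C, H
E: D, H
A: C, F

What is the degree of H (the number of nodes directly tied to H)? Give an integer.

H is directly tied to E and G. That is 2 neighbors, so the degree of H is 2.

2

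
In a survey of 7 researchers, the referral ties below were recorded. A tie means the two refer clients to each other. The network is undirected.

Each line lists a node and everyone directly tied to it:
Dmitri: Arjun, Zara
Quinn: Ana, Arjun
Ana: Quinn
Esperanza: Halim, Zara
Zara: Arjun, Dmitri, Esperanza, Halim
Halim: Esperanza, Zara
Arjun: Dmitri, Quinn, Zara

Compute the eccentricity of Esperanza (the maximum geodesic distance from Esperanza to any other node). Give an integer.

4

Distances from Esperanza: Ana:4, Arjun:2, Dmitri:2, Halim:1, Quinn:3, Zara:1.
The largest is 4 (to Ana), so the eccentricity of Esperanza is 4.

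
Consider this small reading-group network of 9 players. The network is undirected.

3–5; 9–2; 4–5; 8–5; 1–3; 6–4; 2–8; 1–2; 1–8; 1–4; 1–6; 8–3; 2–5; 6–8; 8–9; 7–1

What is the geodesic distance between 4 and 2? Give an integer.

One shortest route is 4 – 1 – 2, which uses 2 edges, and 4 and 2 are not directly tied, so nothing shorter exists. So d(4,2) = 2.

2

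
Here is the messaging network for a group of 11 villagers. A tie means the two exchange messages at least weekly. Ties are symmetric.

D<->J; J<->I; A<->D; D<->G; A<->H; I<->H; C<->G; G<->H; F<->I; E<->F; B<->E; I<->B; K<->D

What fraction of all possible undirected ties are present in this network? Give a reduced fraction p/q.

There are 13 edges and 11 nodes, so the maximum possible is C(11,2) = 55.
Density = 13/55.

13/55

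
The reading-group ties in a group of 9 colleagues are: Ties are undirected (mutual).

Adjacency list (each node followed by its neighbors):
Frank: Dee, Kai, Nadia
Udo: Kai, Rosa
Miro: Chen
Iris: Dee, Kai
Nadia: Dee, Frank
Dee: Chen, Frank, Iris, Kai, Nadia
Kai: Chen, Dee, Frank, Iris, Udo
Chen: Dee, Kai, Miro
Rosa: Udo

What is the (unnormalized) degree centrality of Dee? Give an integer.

5

Dee is directly tied to Chen, Frank, Iris, Kai, and Nadia. That is 5 neighbors, so the degree of Dee is 5.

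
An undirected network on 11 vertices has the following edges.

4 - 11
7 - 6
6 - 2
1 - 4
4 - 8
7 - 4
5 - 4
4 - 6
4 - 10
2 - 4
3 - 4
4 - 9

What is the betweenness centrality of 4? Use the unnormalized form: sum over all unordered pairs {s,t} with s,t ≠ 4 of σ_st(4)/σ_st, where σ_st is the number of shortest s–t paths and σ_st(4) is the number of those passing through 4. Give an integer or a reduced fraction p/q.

85/2

Pairs whose geodesics pass through 4 — 10–8: 1; 10–9: 1; 10–6: 1; 10–2: 1; 10–5: 1; 10–7: 1; 10–3: 1; 10–11: 1; 10–1: 1; 8–9: 1; 8–6: 1; 8–2: 1; 8–5: 1; 8–7: 1 … (+29 more pairs).
All other pairs contribute 0.
Summing the contributions gives betweenness(4) = 85/2.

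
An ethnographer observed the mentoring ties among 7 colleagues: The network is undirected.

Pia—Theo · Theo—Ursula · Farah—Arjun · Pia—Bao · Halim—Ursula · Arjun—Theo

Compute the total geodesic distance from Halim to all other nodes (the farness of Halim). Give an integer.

Distances from Halim: Arjun:3, Bao:4, Farah:4, Pia:3, Theo:2, Ursula:1.
Sum = 3 + 4 + 4 + 3 + 2 + 1 = 17.

17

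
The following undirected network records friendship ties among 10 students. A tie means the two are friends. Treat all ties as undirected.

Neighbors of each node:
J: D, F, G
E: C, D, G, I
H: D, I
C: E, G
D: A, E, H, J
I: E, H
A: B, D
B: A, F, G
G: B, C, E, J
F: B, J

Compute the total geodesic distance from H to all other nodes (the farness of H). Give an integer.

Distances from H: A:2, B:3, C:3, D:1, E:2, F:3, G:3, I:1, J:2.
Sum = 2 + 3 + 3 + 1 + 2 + 3 + 3 + 1 + 2 = 20.

20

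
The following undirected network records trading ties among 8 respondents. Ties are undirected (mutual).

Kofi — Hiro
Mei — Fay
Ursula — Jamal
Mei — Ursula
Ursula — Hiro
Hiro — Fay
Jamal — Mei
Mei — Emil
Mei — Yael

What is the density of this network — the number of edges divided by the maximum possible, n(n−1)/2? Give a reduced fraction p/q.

9/28

There are 9 edges and 8 nodes, so the maximum possible is C(8,2) = 28.
Density = 9/28.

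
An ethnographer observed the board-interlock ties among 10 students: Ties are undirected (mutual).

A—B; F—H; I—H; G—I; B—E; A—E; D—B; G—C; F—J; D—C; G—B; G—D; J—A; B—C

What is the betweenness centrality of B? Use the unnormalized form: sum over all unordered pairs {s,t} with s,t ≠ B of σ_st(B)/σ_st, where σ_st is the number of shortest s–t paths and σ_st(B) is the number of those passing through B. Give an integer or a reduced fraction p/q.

Pairs whose geodesics pass through B — D–E: 1; D–A: 1; D–J: 1; D–F: 1/2; C–E: 1; C–A: 1; C–J: 1; C–F: 1/2; E–H: 1/2; E–I: 1; E–G: 1; A–I: 1; A–G: 1; J–G: 1.
All other pairs contribute 0.
Summing the contributions gives betweenness(B) = 25/2.

25/2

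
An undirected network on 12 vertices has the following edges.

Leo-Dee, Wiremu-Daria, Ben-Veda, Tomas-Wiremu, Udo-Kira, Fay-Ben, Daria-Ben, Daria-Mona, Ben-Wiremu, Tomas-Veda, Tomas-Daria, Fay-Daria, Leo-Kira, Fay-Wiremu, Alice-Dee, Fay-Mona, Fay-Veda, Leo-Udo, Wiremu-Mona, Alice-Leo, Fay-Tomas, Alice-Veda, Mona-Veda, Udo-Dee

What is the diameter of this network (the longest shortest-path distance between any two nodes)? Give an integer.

5

Eccentricity of each node (its greatest distance to any other): Alice:3, Ben:4, Daria:5, Dee:4, Fay:4, Kira:5, Leo:4, Mona:4, Tomas:4, Udo:5, Veda:3, Wiremu:5.
The maximum eccentricity is 5, realized for instance by the pair Kira–Wiremu via Kira – Leo – Alice – Veda – Mona – Wiremu. So the diameter is 5.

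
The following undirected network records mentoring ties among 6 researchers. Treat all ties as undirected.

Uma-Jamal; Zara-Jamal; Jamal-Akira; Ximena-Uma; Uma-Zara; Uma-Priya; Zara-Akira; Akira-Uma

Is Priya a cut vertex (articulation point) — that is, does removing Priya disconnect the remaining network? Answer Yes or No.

No

Even without Priya, every remaining node can still reach every other (the residual graph is connected), so Priya is not a cut vertex.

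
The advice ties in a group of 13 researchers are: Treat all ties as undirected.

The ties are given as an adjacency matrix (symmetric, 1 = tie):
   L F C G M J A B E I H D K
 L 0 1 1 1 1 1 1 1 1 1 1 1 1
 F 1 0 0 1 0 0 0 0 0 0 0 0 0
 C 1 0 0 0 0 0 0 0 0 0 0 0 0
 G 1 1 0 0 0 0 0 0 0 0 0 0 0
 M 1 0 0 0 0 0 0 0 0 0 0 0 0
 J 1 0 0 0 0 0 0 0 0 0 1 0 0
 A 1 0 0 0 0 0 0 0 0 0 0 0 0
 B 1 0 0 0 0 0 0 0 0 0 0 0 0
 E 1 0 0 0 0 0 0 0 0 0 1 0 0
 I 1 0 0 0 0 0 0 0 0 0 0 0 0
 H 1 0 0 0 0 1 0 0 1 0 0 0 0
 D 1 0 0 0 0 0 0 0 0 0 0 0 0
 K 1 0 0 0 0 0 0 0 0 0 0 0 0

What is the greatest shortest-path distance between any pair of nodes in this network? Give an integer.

2

Eccentricity of each node (its greatest distance to any other): A:2, B:2, C:2, D:2, E:2, F:2, G:2, H:2, I:2, J:2, K:2, L:1, M:2.
The maximum eccentricity is 2, realized for instance by the pair F–C via F – L – C. So the diameter is 2.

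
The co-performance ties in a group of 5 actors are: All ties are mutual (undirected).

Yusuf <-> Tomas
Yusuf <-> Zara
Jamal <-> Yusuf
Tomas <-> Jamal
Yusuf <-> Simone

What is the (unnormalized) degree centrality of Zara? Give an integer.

1

Zara is directly tied to Yusuf. That is 1 neighbor, so the degree of Zara is 1.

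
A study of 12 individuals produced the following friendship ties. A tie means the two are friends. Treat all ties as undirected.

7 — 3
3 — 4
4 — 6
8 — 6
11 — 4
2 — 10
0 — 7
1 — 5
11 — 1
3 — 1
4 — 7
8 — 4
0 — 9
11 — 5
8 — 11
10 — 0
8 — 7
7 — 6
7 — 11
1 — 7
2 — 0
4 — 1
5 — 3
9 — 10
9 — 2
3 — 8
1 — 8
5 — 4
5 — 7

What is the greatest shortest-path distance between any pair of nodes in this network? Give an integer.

Eccentricity of each node (its greatest distance to any other): 0:2, 1:3, 2:3, 3:3, 4:3, 5:3, 6:3, 7:2, 8:3, 9:3, 10:3, 11:3.
The maximum eccentricity is 3, realized for instance by the pair 6–2 via 6 – 7 – 0 – 2. So the diameter is 3.

3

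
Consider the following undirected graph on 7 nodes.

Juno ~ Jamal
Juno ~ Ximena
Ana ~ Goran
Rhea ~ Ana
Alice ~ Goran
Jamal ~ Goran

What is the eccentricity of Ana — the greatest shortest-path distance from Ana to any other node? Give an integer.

Distances from Ana: Alice:2, Goran:1, Jamal:2, Juno:3, Rhea:1, Ximena:4.
The largest is 4 (to Ximena), so the eccentricity of Ana is 4.

4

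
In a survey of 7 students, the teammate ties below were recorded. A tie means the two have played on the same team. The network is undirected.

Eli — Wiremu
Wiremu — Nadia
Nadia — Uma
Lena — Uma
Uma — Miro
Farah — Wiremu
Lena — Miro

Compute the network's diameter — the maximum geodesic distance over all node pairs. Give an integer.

Eccentricity of each node (its greatest distance to any other): Eli:4, Farah:4, Lena:4, Miro:4, Nadia:2, Uma:3, Wiremu:3.
The maximum eccentricity is 4, realized for instance by the pair Miro–Eli via Miro – Uma – Nadia – Wiremu – Eli. So the diameter is 4.

4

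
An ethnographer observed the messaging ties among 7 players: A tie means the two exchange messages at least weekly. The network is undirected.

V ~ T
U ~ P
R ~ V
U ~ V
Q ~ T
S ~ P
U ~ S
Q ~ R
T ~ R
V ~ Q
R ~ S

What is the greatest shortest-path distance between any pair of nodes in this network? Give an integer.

3

Eccentricity of each node (its greatest distance to any other): P:3, Q:3, R:2, S:2, T:3, U:2, V:2.
The maximum eccentricity is 3, realized for instance by the pair P–T via P – U – V – T. So the diameter is 3.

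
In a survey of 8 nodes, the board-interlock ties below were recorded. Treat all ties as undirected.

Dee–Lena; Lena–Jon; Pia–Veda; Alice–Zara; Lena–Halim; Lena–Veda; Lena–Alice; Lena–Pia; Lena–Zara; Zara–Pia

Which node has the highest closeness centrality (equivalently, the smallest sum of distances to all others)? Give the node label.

Farness (sum of distances to all others) for each node — Alice:12, Dee:13, Halim:13, Jon:13, Lena:7, Pia:11, Veda:12, Zara:11.
The smallest farness is 7, for Lena, so Lena has the highest closeness.

Lena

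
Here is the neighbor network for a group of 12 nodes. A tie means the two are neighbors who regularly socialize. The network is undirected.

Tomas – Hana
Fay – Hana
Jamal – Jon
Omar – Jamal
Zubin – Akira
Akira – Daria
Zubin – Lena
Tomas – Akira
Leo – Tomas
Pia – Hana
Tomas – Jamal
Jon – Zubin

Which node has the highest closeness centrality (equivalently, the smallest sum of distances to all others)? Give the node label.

Farness (sum of distances to all others) for each node — Akira:22, Daria:32, Fay:35, Hana:25, Jamal:23, Jon:27, Lena:36, Leo:29, Omar:33, Pia:35, Tomas:19, Zubin:26.
The smallest farness is 19, for Tomas, so Tomas has the highest closeness.

Tomas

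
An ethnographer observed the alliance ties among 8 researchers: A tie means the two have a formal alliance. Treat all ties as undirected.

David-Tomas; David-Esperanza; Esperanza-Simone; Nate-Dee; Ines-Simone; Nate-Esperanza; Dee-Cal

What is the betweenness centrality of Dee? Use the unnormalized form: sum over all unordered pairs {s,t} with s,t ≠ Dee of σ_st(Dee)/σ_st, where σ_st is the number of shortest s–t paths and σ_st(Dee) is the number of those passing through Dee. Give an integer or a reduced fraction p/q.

6

Pairs whose geodesics pass through Dee — David–Cal: 1; Cal–Nate: 1; Cal–Esperanza: 1; Cal–Simone: 1; Cal–Ines: 1; Cal–Tomas: 1.
All other pairs contribute 0.
Summing the contributions gives betweenness(Dee) = 6.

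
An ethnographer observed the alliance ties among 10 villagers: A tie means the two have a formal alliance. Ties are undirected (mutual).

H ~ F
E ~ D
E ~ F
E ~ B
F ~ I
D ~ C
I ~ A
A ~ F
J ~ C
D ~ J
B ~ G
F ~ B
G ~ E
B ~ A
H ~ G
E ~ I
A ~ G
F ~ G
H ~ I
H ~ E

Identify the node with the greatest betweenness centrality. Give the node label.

Unnormalized betweenness of each node: A:7/12, B:1, C:0, D:14, E:227/12, F:9/4, G:5/3, H:1/4, I:4/3, J:0.
E has the largest value, 227/12, making it the main broker — the node through which the most shortest paths run.

E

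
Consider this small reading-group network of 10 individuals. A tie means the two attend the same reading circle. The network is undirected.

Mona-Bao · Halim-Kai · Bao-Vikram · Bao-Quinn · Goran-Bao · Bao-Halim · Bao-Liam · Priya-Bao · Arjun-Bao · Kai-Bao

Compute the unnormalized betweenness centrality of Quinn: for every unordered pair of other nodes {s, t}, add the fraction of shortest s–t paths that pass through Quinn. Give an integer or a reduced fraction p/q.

0

No shortest path between any pair of other nodes passes through Quinn.
Summing the contributions gives betweenness(Quinn) = 0.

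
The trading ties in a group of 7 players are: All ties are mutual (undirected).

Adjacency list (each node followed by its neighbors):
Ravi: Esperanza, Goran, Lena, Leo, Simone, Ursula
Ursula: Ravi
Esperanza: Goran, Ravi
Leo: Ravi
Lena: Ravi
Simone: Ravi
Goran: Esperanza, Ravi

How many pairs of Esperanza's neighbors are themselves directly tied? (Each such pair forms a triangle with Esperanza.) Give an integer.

1

Esperanza's neighbors: Goran and Ravi.
Neighbor pairs that are themselves tied: Esperanza–Goran–Ravi. Each forms one triangle with Esperanza, for 1 in total.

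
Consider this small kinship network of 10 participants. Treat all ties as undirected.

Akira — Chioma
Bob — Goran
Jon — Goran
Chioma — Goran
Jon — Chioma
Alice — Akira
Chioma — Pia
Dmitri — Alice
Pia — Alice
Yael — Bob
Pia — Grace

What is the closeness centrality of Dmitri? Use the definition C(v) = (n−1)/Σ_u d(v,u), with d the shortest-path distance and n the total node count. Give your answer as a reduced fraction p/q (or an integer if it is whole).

3/10

Distances from Dmitri: Akira:2, Alice:1, Bob:5, Chioma:3, Goran:4, Grace:3, Jon:4, Pia:2, Yael:6. Sum = 30.
n = 10, so closeness = 9/30 = 3/10.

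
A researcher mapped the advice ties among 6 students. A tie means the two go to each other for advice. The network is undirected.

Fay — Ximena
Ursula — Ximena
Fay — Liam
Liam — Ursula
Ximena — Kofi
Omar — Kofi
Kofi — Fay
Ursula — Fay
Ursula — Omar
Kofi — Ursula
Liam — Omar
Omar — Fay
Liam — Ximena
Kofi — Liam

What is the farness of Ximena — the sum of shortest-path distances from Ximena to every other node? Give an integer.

Distances from Ximena: Fay:1, Kofi:1, Liam:1, Omar:2, Ursula:1.
Sum = 1 + 1 + 1 + 2 + 1 = 6.

6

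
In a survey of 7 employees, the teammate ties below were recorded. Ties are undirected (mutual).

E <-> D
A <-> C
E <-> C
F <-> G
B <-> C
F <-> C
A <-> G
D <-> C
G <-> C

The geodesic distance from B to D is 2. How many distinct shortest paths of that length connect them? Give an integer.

1

The shortest distance is 2, and the only length-2 path is B–C–D. So there is exactly 1 shortest path.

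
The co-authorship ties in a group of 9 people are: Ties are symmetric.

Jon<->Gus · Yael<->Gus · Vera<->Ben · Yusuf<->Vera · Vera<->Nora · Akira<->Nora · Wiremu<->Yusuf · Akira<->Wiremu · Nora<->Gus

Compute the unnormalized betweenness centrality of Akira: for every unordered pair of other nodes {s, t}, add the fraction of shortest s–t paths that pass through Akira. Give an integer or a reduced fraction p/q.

4

Pairs whose geodesics pass through Akira — Jon–Wiremu: 1; Gus–Wiremu: 1; Nora–Wiremu: 1; Wiremu–Yael: 1.
All other pairs contribute 0.
Summing the contributions gives betweenness(Akira) = 4.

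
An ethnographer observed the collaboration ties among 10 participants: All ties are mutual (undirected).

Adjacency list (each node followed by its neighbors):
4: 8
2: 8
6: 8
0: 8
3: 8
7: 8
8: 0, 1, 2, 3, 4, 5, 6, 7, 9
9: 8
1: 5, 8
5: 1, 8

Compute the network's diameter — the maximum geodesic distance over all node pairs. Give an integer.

2

Eccentricity of each node (its greatest distance to any other): 0:2, 1:2, 2:2, 3:2, 4:2, 5:2, 6:2, 7:2, 8:1, 9:2.
The maximum eccentricity is 2, realized for instance by the pair 5–0 via 5 – 8 – 0. So the diameter is 2.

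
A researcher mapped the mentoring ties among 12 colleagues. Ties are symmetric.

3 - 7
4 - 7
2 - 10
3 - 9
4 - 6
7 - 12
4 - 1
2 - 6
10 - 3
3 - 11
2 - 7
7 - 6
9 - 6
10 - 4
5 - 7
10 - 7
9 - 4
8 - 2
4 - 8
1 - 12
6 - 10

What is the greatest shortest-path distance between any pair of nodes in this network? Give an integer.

Eccentricity of each node (its greatest distance to any other): 1:4, 2:3, 3:3, 4:3, 5:3, 6:3, 7:2, 8:4, 9:3, 10:2, 11:4, 12:3.
The maximum eccentricity is 4, realized for instance by the pair 1–11 via 1 – 4 – 10 – 3 – 11. So the diameter is 4.

4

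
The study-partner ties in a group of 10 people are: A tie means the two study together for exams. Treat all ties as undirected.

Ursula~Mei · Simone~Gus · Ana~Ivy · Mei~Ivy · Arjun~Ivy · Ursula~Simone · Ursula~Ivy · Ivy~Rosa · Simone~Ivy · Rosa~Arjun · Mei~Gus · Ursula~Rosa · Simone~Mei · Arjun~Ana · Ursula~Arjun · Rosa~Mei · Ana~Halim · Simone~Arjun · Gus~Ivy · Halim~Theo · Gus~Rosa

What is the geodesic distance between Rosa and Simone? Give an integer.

One shortest route is Rosa – Arjun – Simone, which uses 2 edges, and Rosa and Simone are not directly tied, so nothing shorter exists. So d(Rosa,Simone) = 2.

2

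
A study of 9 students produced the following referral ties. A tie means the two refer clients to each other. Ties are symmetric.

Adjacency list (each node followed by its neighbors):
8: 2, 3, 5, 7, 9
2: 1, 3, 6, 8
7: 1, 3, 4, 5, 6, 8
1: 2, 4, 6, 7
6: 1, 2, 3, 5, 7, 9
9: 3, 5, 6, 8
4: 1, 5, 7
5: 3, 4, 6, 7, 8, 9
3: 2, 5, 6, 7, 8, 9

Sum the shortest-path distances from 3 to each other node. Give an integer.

Distances from 3: 1:2, 2:1, 4:2, 5:1, 6:1, 7:1, 8:1, 9:1.
Sum = 2 + 1 + 2 + 1 + 1 + 1 + 1 + 1 = 10.

10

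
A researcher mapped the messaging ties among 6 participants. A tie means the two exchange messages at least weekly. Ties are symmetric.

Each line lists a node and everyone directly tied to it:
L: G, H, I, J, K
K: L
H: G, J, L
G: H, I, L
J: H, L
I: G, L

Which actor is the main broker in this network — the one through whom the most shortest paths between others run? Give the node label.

Unnormalized betweenness of each node: G:1/2, H:1/2, I:0, J:0, K:0, L:6.
L has the largest value, 6, making it the main broker — the node through which the most shortest paths run.

L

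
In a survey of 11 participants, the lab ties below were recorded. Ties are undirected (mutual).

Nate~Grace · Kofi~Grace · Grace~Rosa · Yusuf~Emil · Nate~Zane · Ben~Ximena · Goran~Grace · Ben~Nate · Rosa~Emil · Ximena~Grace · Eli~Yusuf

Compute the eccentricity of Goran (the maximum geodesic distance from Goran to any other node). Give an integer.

5

Distances from Goran: Ben:3, Eli:5, Emil:3, Grace:1, Kofi:2, Nate:2, Rosa:2, Ximena:2, Yusuf:4, Zane:3.
The largest is 5 (to Eli), so the eccentricity of Goran is 5.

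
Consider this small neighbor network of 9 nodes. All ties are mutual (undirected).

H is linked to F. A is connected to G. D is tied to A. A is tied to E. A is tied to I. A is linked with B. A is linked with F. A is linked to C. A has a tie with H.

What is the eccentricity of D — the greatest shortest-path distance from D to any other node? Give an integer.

Distances from D: A:1, B:2, C:2, E:2, F:2, G:2, H:2, I:2.
The largest is 2 (to C, E, G, B, F, H, and I), so the eccentricity of D is 2.

2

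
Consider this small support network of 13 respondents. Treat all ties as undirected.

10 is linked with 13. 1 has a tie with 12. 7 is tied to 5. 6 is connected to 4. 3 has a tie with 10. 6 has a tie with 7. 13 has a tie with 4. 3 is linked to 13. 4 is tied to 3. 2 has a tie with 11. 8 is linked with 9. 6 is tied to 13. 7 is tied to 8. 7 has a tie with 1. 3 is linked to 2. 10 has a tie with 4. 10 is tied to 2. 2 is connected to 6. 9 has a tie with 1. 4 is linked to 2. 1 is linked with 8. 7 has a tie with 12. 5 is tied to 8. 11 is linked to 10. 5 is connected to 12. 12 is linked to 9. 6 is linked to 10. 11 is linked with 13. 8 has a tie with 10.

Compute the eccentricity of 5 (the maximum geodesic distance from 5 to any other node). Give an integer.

3

Distances from 5: 1:2, 2:3, 3:3, 4:3, 6:2, 7:1, 8:1, 9:2, 10:2, 11:3, 12:1, 13:3.
The largest is 3 (to 4, 2, 13, 3, and 11), so the eccentricity of 5 is 3.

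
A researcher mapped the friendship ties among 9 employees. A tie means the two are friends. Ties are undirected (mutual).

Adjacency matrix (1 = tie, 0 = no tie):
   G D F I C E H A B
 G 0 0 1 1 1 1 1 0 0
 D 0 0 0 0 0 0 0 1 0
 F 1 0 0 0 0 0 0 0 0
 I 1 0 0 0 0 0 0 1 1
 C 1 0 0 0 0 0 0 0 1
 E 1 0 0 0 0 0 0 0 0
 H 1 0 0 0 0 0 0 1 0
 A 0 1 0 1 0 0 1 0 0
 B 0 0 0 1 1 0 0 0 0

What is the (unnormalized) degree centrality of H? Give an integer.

2

H is directly tied to A and G. That is 2 neighbors, so the degree of H is 2.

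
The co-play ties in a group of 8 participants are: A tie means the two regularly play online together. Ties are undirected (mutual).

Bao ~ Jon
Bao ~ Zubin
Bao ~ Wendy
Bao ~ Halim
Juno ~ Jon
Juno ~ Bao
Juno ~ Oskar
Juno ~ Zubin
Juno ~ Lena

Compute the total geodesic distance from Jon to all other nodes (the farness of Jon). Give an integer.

Distances from Jon: Bao:1, Halim:2, Juno:1, Lena:2, Oskar:2, Wendy:2, Zubin:2.
Sum = 1 + 2 + 1 + 2 + 2 + 2 + 2 = 12.

12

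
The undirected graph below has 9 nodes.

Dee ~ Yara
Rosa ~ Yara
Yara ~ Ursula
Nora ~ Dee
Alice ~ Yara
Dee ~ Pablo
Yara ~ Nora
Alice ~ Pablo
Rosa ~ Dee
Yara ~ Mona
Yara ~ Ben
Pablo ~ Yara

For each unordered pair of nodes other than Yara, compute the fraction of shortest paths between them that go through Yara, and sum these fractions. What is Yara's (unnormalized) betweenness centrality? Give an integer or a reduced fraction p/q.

Pairs whose geodesics pass through Yara — Pablo–Ursula: 1; Pablo–Nora: 1/2; Pablo–Ben: 1; Pablo–Mona: 1; Pablo–Rosa: 1/2; Ursula–Nora: 1; Ursula–Ben: 1; Ursula–Mona: 1; Ursula–Alice: 1; Ursula–Rosa: 1; Ursula–Dee: 1; Nora–Ben: 1; Nora–Mona: 1; Nora–Alice: 1 … (+10 more pairs).
All other pairs contribute 0.
Summing the contributions gives betweenness(Yara) = 22.

22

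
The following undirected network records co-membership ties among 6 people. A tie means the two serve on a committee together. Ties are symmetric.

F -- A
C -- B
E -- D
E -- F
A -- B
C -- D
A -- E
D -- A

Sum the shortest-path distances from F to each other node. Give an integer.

9

Distances from F: A:1, B:2, C:3, D:2, E:1.
Sum = 1 + 2 + 3 + 2 + 1 = 9.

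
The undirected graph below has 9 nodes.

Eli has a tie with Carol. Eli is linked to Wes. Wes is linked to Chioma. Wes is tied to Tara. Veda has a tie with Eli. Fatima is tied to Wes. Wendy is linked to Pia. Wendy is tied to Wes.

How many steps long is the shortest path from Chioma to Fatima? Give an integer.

2

One shortest route is Chioma – Wes – Fatima, which uses 2 edges, and Chioma and Fatima are not directly tied, so nothing shorter exists. So d(Chioma,Fatima) = 2.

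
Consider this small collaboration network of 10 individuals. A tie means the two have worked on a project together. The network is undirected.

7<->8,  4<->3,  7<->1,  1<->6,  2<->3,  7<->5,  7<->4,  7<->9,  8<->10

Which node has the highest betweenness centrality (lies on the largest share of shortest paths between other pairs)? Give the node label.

Unnormalized betweenness of each node: 1:8, 2:0, 3:8, 4:14, 5:0, 6:0, 7:31, 8:8, 9:0, 10:0.
7 has the largest value, 31, making it the main broker — the node through which the most shortest paths run.

7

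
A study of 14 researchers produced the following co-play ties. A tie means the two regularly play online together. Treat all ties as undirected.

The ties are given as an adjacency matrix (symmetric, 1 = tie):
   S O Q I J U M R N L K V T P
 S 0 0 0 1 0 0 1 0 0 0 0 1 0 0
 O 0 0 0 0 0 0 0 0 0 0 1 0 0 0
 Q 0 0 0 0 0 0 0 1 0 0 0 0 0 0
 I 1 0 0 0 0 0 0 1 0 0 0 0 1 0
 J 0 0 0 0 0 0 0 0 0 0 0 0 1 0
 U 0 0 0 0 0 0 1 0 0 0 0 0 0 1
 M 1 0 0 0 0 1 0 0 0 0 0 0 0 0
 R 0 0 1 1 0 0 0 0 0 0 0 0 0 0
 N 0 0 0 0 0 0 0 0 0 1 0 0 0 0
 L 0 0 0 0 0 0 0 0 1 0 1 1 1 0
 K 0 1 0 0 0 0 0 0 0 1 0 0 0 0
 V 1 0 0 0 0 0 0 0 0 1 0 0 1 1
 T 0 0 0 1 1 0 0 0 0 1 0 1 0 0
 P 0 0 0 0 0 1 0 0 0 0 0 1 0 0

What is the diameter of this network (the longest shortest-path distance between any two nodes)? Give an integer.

Eccentricity of each node (its greatest distance to any other): I:4, J:4, K:5, L:4, M:5, N:5, O:6, P:5, Q:6, R:5, S:4, T:3, U:5, V:4.
The maximum eccentricity is 6, realized for instance by the pair O–Q via O – K – L – T – I – R – Q. So the diameter is 6.

6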